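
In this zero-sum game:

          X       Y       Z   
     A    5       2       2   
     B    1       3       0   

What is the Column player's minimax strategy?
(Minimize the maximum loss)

Column should play Z, value = 2

Work:
Column player minimizes Row's maximum payoff:
Column X: max payoff to Row = 5
Column Y: max payoff to Row = 3
Column Z: max payoff to Row = 2
Minimum is 2, achieved by column Z.
Minimax strategy: Z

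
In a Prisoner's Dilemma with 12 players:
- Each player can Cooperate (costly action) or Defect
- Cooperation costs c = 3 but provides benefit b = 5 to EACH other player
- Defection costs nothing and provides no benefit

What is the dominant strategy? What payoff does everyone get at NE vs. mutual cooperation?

Dominant: Defect; NE payoff = 0; Coop payoff = 52

Work:
Defect dominates (saves cost c = 3, benefit to others is external)
NE: All defect → everyone gets 0
If all cooperate: each receives (11)×5 - 3 = 52
Social dilemma: 52 > 0 but NE gives 0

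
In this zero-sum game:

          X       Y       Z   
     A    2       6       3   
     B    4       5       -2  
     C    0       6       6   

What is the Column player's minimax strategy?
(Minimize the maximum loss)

Column should play X, value = 4

Work:
Column player minimizes Row's maximum payoff:
Column X: max payoff to Row = 4
Column Y: max payoff to Row = 6
Column Z: max payoff to Row = 6
Minimum is 4, achieved by column X.
Minimax strategy: X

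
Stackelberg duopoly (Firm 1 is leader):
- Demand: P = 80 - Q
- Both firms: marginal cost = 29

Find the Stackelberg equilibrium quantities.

q₁* (leader) = 25.5, q₂* (follower) = 12.75

Work:
Follower's reaction: q₂ = (a - c - q₁)/2
Leader substitutes: π₁ = q₁·(a - q₁ - (a-c-q₁)/2 - c)
FOC: q₁* = (80 - 29)/2 = 25.50
Then: q₂* = (80 - 29 - 25.5)/2 = 12.75
Leader has first-mover advantage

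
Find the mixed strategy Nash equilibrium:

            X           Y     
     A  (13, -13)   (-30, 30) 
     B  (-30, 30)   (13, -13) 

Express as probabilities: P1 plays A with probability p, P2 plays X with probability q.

p = 0.5, q = 0.5

Work:
Find probabilities that make opponent indifferent:
P2 chooses q to make P1 indifferent between A and B
P1 chooses p to make P2 indifferent between X and Y
Mixed NE: P1 plays (A: 0.5, B: 0.5), P2 plays (X: 0.5, Y: 0.5)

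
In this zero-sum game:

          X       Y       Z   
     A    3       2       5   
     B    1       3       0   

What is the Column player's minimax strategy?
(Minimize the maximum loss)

Column should play X or Y (all achieve the minimum), value = 3

Work:
Column player minimizes Row's maximum payoff:
Column X: max payoff to Row = 3
Column Y: max payoff to Row = 3
Column Z: max payoff to Row = 5
Minimum is 3, achieved by columns X, Y (tied).
Each of X or Y is a minimax strategy.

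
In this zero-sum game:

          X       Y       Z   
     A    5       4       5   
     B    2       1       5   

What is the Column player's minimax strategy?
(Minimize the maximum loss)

Column should play Y, value = 4

Work:
Column player minimizes Row's maximum payoff:
Column X: max payoff to Row = 5
Column Y: max payoff to Row = 4
Column Z: max payoff to Row = 5
Minimum is 4, achieved by column Y.
Minimax strategy: Y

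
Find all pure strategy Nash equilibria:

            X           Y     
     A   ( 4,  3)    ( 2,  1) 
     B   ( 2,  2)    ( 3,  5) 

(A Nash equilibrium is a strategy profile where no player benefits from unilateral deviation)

Nash equilibrium: (A, X), (B, Y)

Work:
Best responses:
  P1 vs X: payoffs [4, 2] → best response A (payoff 4)
  P1 vs Y: payoffs [2, 3] → best response B (payoff 3)
  P2 vs A: payoffs [3, 1] → best response X (payoff 3)
  P2 vs B: payoffs [2, 5] → best response Y (payoff 5)
Mutual best responses: (A,X), (B,Y) → Nash equilibria.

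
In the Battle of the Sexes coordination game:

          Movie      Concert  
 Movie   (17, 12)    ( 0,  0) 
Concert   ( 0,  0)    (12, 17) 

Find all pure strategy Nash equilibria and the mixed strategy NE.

Pure NE: (Movie, Movie) and (Concert, Concert); Mixed NE: p = 0.5862, q = 0.4138

Work:
Check pure NE:
(Movie, Movie): (17, 12) - no unilateral deviation beneficial
(Concert, Concert): (12, 17) - no unilateral deviation beneficial
Mixed NE: P1 plays Movie with p = 0.5862, P2 plays Movie with q = 0.4138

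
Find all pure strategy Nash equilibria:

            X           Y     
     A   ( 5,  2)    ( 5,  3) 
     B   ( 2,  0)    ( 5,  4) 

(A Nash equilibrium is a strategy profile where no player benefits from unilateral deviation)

Nash equilibrium: (A, Y), (B, Y)

Work:
Best responses:
  P1 vs X: payoffs [5, 2] → best response A (payoff 5)
  P1 vs Y: payoffs [5, 5] → best response A/B (payoff 5)
  P2 vs A: payoffs [2, 3] → best response Y (payoff 3)
  P2 vs B: payoffs [0, 4] → best response Y (payoff 4)
Mutual best responses: (A,Y), (B,Y) → Nash equilibria.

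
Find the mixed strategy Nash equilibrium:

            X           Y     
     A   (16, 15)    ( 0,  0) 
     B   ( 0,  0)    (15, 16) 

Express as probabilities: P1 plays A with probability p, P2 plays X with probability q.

p = 0.5161, q = 0.4839

Work:
Find probabilities that make opponent indifferent:
P2 chooses q to make P1 indifferent between A and B
P1 chooses p to make P2 indifferent between X and Y
Mixed NE: P1 plays (A: 0.5161, B: 0.4839), P2 plays (X: 0.4839, Y: 0.5161)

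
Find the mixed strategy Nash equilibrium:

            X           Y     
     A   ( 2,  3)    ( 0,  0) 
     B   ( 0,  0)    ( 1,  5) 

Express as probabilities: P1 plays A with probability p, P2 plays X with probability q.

p = 0.625, q = 0.3333

Work:
Find probabilities that make opponent indifferent:
P2 chooses q to make P1 indifferent between A and B
P1 chooses p to make P2 indifferent between X and Y
Mixed NE: P1 plays (A: 0.625, B: 0.375), P2 plays (X: 0.3333, Y: 0.6667)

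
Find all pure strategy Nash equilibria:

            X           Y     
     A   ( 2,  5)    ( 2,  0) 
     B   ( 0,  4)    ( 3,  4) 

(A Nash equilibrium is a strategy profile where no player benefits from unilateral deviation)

Nash equilibrium: (A, X), (B, Y)

Work:
Best responses:
  P1 vs X: payoffs [2, 0] → best response A (payoff 2)
  P1 vs Y: payoffs [2, 3] → best response B (payoff 3)
  P2 vs A: payoffs [5, 0] → best response X (payoff 5)
  P2 vs B: payoffs [4, 4] → best response X/Y (payoff 4)
Mutual best responses: (A,X), (B,Y) → Nash equilibria.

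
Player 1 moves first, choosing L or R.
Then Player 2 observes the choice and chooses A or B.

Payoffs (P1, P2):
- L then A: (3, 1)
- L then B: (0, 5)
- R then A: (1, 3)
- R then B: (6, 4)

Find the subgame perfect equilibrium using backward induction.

P1 plays R, P2 plays B after L and B after R; Payoff (6, 4)

Work:
Backward induction:
After L: P2 chooses B → P1 gets 0
After R: P2 chooses B → P1 gets 6
P1 chooses R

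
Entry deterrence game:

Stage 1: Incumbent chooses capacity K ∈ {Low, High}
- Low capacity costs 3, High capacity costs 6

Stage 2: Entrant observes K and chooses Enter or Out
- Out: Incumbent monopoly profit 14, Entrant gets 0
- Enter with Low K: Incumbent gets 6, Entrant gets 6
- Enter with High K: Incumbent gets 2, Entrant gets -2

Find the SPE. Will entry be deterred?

SPE: (High, Enter|Low, Out|High); Entry deterred. Incumbent net profit = 8

Work:
After Low K: Entrant enters (6 > 0)
After High K: Entrant stays out (-2 < 0)
Incumbent: Low → 6−3=3, High → 14−6=8
Incumbent chooses High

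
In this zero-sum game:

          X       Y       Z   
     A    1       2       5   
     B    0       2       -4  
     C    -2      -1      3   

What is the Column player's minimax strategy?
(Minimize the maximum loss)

Column should play X, value = 1

Work:
Column player minimizes Row's maximum payoff:
Column X: max payoff to Row = 1
Column Y: max payoff to Row = 2
Column Z: max payoff to Row = 5
Minimum is 1, achieved by column X.
Minimax strategy: X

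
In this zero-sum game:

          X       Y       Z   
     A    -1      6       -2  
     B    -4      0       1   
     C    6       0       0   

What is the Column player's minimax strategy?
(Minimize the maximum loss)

Column should play Z, value = 1

Work:
Column player minimizes Row's maximum payoff:
Column X: max payoff to Row = 6
Column Y: max payoff to Row = 6
Column Z: max payoff to Row = 1
Minimum is 1, achieved by column Z.
Minimax strategy: Z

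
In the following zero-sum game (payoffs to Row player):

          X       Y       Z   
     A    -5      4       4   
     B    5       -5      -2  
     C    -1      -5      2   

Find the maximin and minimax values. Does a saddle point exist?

Maximin = -5, Minimax = 4, Saddle: False

Work:
Row minimums: [-5, -5, -5] → maximin = -5
Column maximums: [5, 4, 4] → minimax = 4
No saddle point (maximin ≠ minimax). Mixed strategy needed.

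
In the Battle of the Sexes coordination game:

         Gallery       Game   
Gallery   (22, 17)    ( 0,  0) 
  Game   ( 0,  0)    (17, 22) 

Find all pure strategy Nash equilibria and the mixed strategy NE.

Pure NE: (Gallery, Gallery) and (Game, Game); Mixed NE: p = 0.5641, q = 0.4359

Work:
Check pure NE:
(Gallery, Gallery): (22, 17) - no unilateral deviation beneficial
(Game, Game): (17, 22) - no unilateral deviation beneficial
Mixed NE: P1 plays Gallery with p = 0.5641, P2 plays Gallery with q = 0.4359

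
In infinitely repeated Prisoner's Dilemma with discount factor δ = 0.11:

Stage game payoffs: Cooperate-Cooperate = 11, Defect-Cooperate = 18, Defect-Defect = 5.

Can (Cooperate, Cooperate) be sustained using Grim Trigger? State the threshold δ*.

δ* = 0.5385; since δ = 0.11 < 0.5385, cooperation cannot be sustained

Work:
For Grim Trigger:
Cooperate forever: 11/(1-δ)
Defect then punished: 18 + 5·δ/(1-δ)
Need: 11/(1-δ) ≥ 18 + 5·δ/(1-δ)
Solving: δ ≥ (T-R)/(T-P) = (18-11)/(18-5) = 0.5385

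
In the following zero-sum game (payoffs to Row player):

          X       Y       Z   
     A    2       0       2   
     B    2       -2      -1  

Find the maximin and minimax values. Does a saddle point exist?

Maximin = 0, Minimax = 0, Saddle: True

Work:
Row minimums: [0, -2] → maximin = 0
Column maximums: [2, 0, 2] → minimax = 0
Saddle point exists! Game value = 0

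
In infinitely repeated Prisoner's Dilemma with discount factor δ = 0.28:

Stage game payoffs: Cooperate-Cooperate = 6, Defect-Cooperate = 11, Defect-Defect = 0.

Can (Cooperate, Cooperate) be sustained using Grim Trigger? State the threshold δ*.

δ* = 0.4545; since δ = 0.28 < 0.4545, cooperation cannot be sustained

Work:
For Grim Trigger:
Cooperate forever: 6/(1-δ)
Defect then punished: 11 + 0·δ/(1-δ)
Need: 6/(1-δ) ≥ 11 + 0·δ/(1-δ)
Solving: δ ≥ (T-R)/(T-P) = (11-6)/(11-0) = 0.4545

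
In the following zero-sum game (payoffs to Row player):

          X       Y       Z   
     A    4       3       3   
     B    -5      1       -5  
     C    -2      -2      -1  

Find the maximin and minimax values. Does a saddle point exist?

Maximin = 3, Minimax = 3, Saddle: True

Work:
Row minimums: [3, -5, -2] → maximin = 3
Column maximums: [4, 3, 3] → minimax = 3
Saddle point exists! Game value = 3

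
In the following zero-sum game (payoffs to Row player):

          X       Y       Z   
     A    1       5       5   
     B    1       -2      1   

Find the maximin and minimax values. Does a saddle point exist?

Maximin = 1, Minimax = 1, Saddle: True

Work:
Row minimums: [1, -2] → maximin = 1
Column maximums: [1, 5, 5] → minimax = 1
Saddle point exists! Game value = 1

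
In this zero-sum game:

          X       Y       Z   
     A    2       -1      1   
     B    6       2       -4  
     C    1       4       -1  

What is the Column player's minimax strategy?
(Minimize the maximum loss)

Column should play Z, value = 1

Work:
Column player minimizes Row's maximum payoff:
Column X: max payoff to Row = 6
Column Y: max payoff to Row = 4
Column Z: max payoff to Row = 1
Minimum is 1, achieved by column Z.
Minimax strategy: Z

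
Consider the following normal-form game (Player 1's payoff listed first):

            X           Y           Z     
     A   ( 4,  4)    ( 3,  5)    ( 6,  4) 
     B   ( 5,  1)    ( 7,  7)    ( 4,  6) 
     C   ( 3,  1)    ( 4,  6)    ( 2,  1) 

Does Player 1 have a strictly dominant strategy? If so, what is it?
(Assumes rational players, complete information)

No strictly dominant strategy exists for Player 1

Work:
A strategy strictly dominates another if it gives a strictly higher payoff against every opponent action. Compare each pair of P1's strategies column-by-column:
  A vs B: [4 vs 5, 3 vs 7, 6 vs 4] → A does not strictly dominate B (column X: 4 ≤ 5)
  A vs C: [4 vs 3, 3 vs 4, 6 vs 2] → A does not strictly dominate C (column Y: 3 ≤ 4)
  B vs A: [5 vs 4, 7 vs 3, 4 vs 6] → B does not strictly dominate A (column Z: 4 ≤ 6)
  B vs C: [5 vs 3, 7 vs 4, 4 vs 2] → B strictly dominates C
  C vs A: [3 vs 4, 4 vs 3, 2 vs 6] → C does not strictly dominate A (column X: 3 ≤ 4)
  C vs B: [3 vs 5, 4 vs 7, 2 vs 4] → C does not strictly dominate B (column X: 3 ≤ 5)
No single strategy strictly dominates all others → no strictly dominant strategy.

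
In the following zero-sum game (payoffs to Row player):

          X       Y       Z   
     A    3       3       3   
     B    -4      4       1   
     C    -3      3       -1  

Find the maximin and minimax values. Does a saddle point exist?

Maximin = 3, Minimax = 3, Saddle: True

Work:
Row minimums: [3, -4, -3] → maximin = 3
Column maximums: [3, 4, 3] → minimax = 3
Saddle point exists! Game value = 3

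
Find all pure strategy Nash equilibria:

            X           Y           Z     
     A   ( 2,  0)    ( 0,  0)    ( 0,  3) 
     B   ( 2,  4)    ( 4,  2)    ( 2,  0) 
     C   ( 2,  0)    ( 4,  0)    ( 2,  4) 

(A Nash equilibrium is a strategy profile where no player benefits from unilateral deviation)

Nash equilibrium: (B, X), (C, Z)

Work:
Best responses:
  P1 vs X: payoffs [2, 2, 2] → best response A/B/C (payoff 2)
  P1 vs Y: payoffs [0, 4, 4] → best response B/C (payoff 4)
  P1 vs Z: payoffs [0, 2, 2] → best response B/C (payoff 2)
  P2 vs A: payoffs [0, 0, 3] → best response Z (payoff 3)
  P2 vs B: payoffs [4, 2, 0] → best response X (payoff 4)
  P2 vs C: payoffs [0, 0, 4] → best response Z (payoff 4)
Mutual best responses: (B,X), (C,Z) → Nash equilibria.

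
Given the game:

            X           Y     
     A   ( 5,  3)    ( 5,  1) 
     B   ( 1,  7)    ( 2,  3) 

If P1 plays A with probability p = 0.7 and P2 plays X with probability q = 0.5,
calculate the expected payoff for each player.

E[P1] = 3.95, E[P2] = 2.9

Work:
E[P1] = p·q·π₁(A,X) + p·(1-q)·π₁(A,Y) + (1-p)·q·π₁(B,X) + (1-p)·(1-q)·π₁(B,Y)
= 0.7·0.5·5 + 0.7·0.5·5 + 0.3·0.5·1 + 0.3·0.5·2
= 3.95

E[P2] = 2.9 (similar calculation)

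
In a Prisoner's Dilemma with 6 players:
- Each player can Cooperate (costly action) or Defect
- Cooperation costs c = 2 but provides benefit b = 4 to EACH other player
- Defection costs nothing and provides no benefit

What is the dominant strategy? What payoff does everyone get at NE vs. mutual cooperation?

Dominant: Defect; NE payoff = 0; Coop payoff = 18

Work:
Defect dominates (saves cost c = 2, benefit to others is external)
NE: All defect → everyone gets 0
If all cooperate: each receives (5)×4 - 2 = 18
Social dilemma: 18 > 0 but NE gives 0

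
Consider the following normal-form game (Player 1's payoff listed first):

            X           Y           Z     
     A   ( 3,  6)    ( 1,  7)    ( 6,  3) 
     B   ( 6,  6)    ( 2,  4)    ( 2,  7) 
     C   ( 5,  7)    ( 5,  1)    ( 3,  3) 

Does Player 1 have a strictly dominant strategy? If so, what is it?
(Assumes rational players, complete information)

No strictly dominant strategy exists for Player 1

Work:
A strategy strictly dominates another if it gives a strictly higher payoff against every opponent action. Compare each pair of P1's strategies column-by-column:
  A vs B: [3 vs 6, 1 vs 2, 6 vs 2] → A does not strictly dominate B (column X: 3 ≤ 6)
  A vs C: [3 vs 5, 1 vs 5, 6 vs 3] → A does not strictly dominate C (column X: 3 ≤ 5)
  B vs A: [6 vs 3, 2 vs 1, 2 vs 6] → B does not strictly dominate A (column Z: 2 ≤ 6)
  B vs C: [6 vs 5, 2 vs 5, 2 vs 3] → B does not strictly dominate C (column Y: 2 ≤ 5)
  C vs A: [5 vs 3, 5 vs 1, 3 vs 6] → C does not strictly dominate A (column Z: 3 ≤ 6)
  C vs B: [5 vs 6, 5 vs 2, 3 vs 2] → C does not strictly dominate B (column X: 5 ≤ 6)
No single strategy strictly dominates all others → no strictly dominant strategy.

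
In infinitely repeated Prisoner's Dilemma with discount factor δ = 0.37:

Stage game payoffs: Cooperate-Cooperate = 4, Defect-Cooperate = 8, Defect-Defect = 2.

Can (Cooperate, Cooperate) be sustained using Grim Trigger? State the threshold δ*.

δ* = 0.6667; since δ = 0.37 < 0.6667, cooperation cannot be sustained

Work:
For Grim Trigger:
Cooperate forever: 4/(1-δ)
Defect then punished: 8 + 2·δ/(1-δ)
Need: 4/(1-δ) ≥ 8 + 2·δ/(1-δ)
Solving: δ ≥ (T-R)/(T-P) = (8-4)/(8-2) = 0.6667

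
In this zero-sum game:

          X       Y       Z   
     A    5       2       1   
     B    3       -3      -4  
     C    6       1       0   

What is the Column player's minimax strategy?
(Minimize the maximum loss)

Column should play Z, value = 1

Work:
Column player minimizes Row's maximum payoff:
Column X: max payoff to Row = 6
Column Y: max payoff to Row = 2
Column Z: max payoff to Row = 1
Minimum is 1, achieved by column Z.
Minimax strategy: Z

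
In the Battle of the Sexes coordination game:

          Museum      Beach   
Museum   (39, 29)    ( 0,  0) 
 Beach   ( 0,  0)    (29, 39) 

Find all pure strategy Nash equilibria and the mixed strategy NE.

Pure NE: (Museum, Museum) and (Beach, Beach); Mixed NE: p = 0.5735, q = 0.4265

Work:
Check pure NE:
(Museum, Museum): (39, 29) - no unilateral deviation beneficial
(Beach, Beach): (29, 39) - no unilateral deviation beneficial
Mixed NE: P1 plays Museum with p = 0.5735, P2 plays Museum with q = 0.4265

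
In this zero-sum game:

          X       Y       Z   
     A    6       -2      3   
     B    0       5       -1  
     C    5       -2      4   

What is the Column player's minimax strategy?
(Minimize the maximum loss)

Column should play Z, value = 4

Work:
Column player minimizes Row's maximum payoff:
Column X: max payoff to Row = 6
Column Y: max payoff to Row = 5
Column Z: max payoff to Row = 4
Minimum is 4, achieved by column Z.
Minimax strategy: Z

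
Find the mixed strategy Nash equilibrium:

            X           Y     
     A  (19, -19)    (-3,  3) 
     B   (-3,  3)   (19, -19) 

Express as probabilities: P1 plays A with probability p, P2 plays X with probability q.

p = 0.5, q = 0.5

Work:
Find probabilities that make opponent indifferent:
P2 chooses q to make P1 indifferent between A and B
P1 chooses p to make P2 indifferent between X and Y
Mixed NE: P1 plays (A: 0.5, B: 0.5), P2 plays (X: 0.5, Y: 0.5)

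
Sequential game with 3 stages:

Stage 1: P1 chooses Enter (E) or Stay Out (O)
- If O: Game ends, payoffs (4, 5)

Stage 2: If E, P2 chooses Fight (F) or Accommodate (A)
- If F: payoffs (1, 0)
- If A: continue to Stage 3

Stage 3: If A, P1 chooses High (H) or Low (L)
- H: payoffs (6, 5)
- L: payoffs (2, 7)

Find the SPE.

SPE: (E, A, H); Outcome (6, 5)

Work:
Stage 3: P1 chooses H (6 vs 2)
Stage 2: P2: F->0, A->5 (anticipating H). Choose A
Stage 1: P1: O->4, E->6 (anticipating A, H). Choose E
SPE path: E -> A -> H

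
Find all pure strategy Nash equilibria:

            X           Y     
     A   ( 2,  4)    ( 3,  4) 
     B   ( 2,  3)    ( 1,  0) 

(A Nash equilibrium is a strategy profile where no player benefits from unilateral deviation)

Nash equilibrium: (A, X), (A, Y), (B, X)

Work:
Best responses:
  P1 vs X: payoffs [2, 2] → best response A/B (payoff 2)
  P1 vs Y: payoffs [3, 1] → best response A (payoff 3)
  P2 vs A: payoffs [4, 4] → best response X/Y (payoff 4)
  P2 vs B: payoffs [3, 0] → best response X (payoff 3)
Mutual best responses: (A,X), (A,Y), (B,X) → Nash equilibria.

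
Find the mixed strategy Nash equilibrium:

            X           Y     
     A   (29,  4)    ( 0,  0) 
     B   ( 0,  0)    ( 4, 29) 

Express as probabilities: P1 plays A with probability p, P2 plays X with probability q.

p = 0.8788, q = 0.1212

Work:
Find probabilities that make opponent indifferent:
P2 chooses q to make P1 indifferent between A and B
P1 chooses p to make P2 indifferent between X and Y
Mixed NE: P1 plays (A: 0.8788, B: 0.1212), P2 plays (X: 0.1212, Y: 0.8788)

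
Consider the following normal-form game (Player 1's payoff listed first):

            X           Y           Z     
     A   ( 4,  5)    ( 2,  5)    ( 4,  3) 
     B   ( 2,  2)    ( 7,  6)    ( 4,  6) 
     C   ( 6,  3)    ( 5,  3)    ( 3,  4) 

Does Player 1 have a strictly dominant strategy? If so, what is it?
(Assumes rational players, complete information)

No strictly dominant strategy exists for Player 1

Work:
A strategy strictly dominates another if it gives a strictly higher payoff against every opponent action. Compare each pair of P1's strategies column-by-column:
  A vs B: [4 vs 2, 2 vs 7, 4 vs 4] → A does not strictly dominate B (column Y: 2 ≤ 7)
  A vs C: [4 vs 6, 2 vs 5, 4 vs 3] → A does not strictly dominate C (column X: 4 ≤ 6)
  B vs A: [2 vs 4, 7 vs 2, 4 vs 4] → B does not strictly dominate A (column X: 2 ≤ 4)
  B vs C: [2 vs 6, 7 vs 5, 4 vs 3] → B does not strictly dominate C (column X: 2 ≤ 6)
  C vs A: [6 vs 4, 5 vs 2, 3 vs 4] → C does not strictly dominate A (column Z: 3 ≤ 4)
  C vs B: [6 vs 2, 5 vs 7, 3 vs 4] → C does not strictly dominate B (column Y: 5 ≤ 7)
No single strategy strictly dominates all others → no strictly dominant strategy.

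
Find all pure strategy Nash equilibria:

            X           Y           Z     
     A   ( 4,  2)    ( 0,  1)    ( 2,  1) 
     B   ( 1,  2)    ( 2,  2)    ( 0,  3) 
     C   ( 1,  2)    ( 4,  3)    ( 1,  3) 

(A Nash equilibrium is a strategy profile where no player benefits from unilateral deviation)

Nash equilibrium: (A, X), (C, Y)

Work:
Best responses:
  P1 vs X: payoffs [4, 1, 1] → best response A (payoff 4)
  P1 vs Y: payoffs [0, 2, 4] → best response C (payoff 4)
  P1 vs Z: payoffs [2, 0, 1] → best response A (payoff 2)
  P2 vs A: payoffs [2, 1, 1] → best response X (payoff 2)
  P2 vs B: payoffs [2, 2, 3] → best response Z (payoff 3)
  P2 vs C: payoffs [2, 3, 3] → best response Y/Z (payoff 3)
Mutual best responses: (A,X), (C,Y) → Nash equilibria.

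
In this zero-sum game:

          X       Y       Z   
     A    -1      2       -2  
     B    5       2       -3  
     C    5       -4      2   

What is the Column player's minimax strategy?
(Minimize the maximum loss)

Column should play Y or Z (all achieve the minimum), value = 2

Work:
Column player minimizes Row's maximum payoff:
Column X: max payoff to Row = 5
Column Y: max payoff to Row = 2
Column Z: max payoff to Row = 2
Minimum is 2, achieved by columns Y, Z (tied).
Each of Y or Z is a minimax strategy.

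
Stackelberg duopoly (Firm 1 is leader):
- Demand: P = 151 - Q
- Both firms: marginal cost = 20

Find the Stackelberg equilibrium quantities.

q₁* (leader) = 65.5, q₂* (follower) = 32.75

Work:
Follower's reaction: q₂ = (a - c - q₁)/2
Leader substitutes: π₁ = q₁·(a - q₁ - (a-c-q₁)/2 - c)
FOC: q₁* = (151 - 20)/2 = 65.50
Then: q₂* = (151 - 20 - 65.5)/2 = 32.75
Leader has first-mover advantage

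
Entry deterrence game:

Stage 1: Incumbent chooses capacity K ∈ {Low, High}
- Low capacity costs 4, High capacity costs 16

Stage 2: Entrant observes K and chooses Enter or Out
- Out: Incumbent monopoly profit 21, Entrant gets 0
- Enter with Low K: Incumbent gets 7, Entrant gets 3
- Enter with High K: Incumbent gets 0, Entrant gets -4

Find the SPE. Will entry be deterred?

SPE: (High, Enter|Low, Out|High); Entry deterred. Incumbent net profit = 5

Work:
After Low K: Entrant enters (3 > 0)
After High K: Entrant stays out (-4 < 0)
Incumbent: Low → 7−4=3, High → 21−16=5
Incumbent chooses High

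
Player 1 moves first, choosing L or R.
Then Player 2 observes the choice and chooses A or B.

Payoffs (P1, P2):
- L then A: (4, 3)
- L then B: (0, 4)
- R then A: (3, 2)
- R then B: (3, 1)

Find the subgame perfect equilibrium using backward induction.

P1 plays R, P2 plays B after L and A after R; Payoff (3, 2)

Work:
Backward induction:
After L: P2 chooses B → P1 gets 0
After R: P2 chooses A → P1 gets 3
P1 chooses R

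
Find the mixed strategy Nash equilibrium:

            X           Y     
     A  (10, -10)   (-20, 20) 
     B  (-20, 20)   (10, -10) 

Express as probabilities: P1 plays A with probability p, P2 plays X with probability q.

p = 0.5, q = 0.5

Work:
Find probabilities that make opponent indifferent:
P2 chooses q to make P1 indifferent between A and B
P1 chooses p to make P2 indifferent between X and Y
Mixed NE: P1 plays (A: 0.5, B: 0.5), P2 plays (X: 0.5, Y: 0.5)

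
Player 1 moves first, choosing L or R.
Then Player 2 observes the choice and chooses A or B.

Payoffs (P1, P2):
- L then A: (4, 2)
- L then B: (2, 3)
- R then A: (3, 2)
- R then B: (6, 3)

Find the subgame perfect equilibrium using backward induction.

P1 plays R, P2 plays B after L and B after R; Payoff (6, 3)

Work:
Backward induction:
After L: P2 chooses B → P1 gets 2
After R: P2 chooses B → P1 gets 6
P1 chooses R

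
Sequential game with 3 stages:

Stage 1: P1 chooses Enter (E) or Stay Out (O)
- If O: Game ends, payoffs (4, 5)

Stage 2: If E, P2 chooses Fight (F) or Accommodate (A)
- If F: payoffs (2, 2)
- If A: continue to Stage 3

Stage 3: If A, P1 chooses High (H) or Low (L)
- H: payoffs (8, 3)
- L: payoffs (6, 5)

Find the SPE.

SPE: (E, A, H); Outcome (8, 3)

Work:
Stage 3: P1 chooses H (8 vs 6)
Stage 2: P2: F->2, A->3 (anticipating H). Choose A
Stage 1: P1: O->4, E->8 (anticipating A, H). Choose E
SPE path: E -> A -> H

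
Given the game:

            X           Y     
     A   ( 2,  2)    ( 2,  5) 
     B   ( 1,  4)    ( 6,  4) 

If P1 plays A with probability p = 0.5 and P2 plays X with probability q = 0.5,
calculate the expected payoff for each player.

E[P1] = 2.75, E[P2] = 3.75

Work:
E[P1] = p·q·π₁(A,X) + p·(1-q)·π₁(A,Y) + (1-p)·q·π₁(B,X) + (1-p)·(1-q)·π₁(B,Y)
= 0.5·0.5·2 + 0.5·0.5·2 + 0.5·0.5·1 + 0.5·0.5·6
= 2.75

E[P2] = 3.75 (similar calculation)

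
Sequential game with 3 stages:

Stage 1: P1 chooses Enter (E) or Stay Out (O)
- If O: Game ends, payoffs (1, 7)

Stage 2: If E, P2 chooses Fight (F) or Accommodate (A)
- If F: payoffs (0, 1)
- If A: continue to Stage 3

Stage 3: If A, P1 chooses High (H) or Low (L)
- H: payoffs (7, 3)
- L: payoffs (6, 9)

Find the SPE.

SPE: (E, A, H); Outcome (7, 3)

Work:
Stage 3: P1 chooses H (7 vs 6)
Stage 2: P2: F->1, A->3 (anticipating H). Choose A
Stage 1: P1: O->1, E->7 (anticipating A, H). Choose E
SPE path: E -> A -> H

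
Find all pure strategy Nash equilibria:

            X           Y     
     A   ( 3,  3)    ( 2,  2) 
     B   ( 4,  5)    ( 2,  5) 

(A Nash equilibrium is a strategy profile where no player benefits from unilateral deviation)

Nash equilibrium: (B, X), (B, Y)

Work:
Best responses:
  P1 vs X: payoffs [3, 4] → best response B (payoff 4)
  P1 vs Y: payoffs [2, 2] → best response A/B (payoff 2)
  P2 vs A: payoffs [3, 2] → best response X (payoff 3)
  P2 vs B: payoffs [5, 5] → best response X/Y (payoff 5)
Mutual best responses: (B,X), (B,Y) → Nash equilibria.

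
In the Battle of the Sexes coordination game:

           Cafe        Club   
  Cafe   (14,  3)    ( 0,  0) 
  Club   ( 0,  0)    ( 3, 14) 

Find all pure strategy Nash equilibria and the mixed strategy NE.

Pure NE: (Cafe, Cafe) and (Club, Club); Mixed NE: p = 0.8235, q = 0.1765

Work:
Check pure NE:
(Cafe, Cafe): (14, 3) - no unilateral deviation beneficial
(Club, Club): (3, 14) - no unilateral deviation beneficial
Mixed NE: P1 plays Cafe with p = 0.8235, P2 plays Cafe with q = 0.1765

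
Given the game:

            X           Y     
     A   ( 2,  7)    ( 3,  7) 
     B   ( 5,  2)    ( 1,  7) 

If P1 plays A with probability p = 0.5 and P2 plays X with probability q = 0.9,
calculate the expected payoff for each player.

E[P1] = 3.35, E[P2] = 4.75

Work:
E[P1] = p·q·π₁(A,X) + p·(1-q)·π₁(A,Y) + (1-p)·q·π₁(B,X) + (1-p)·(1-q)·π₁(B,Y)
= 0.5·0.9·2 + 0.5·0.1·3 + 0.5·0.9·5 + 0.5·0.1·1
= 3.35

E[P2] = 4.75 (similar calculation)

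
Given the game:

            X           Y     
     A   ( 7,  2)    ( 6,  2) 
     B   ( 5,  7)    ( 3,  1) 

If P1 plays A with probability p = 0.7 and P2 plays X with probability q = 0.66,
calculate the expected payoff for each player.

E[P1] = 5.958, E[P2] = 2.888

Work:
E[P1] = p·q·π₁(A,X) + p·(1-q)·π₁(A,Y) + (1-p)·q·π₁(B,X) + (1-p)·(1-q)·π₁(B,Y)
= 0.7·0.66·7 + 0.7·0.34·6 + 0.3·0.66·5 + 0.3·0.34·3
= 5.958

E[P2] = 2.888 (similar calculation)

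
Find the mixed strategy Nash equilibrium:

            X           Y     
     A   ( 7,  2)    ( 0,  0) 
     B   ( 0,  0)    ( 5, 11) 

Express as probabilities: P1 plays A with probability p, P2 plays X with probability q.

p = 0.8462, q = 0.4167

Work:
Find probabilities that make opponent indifferent:
P2 chooses q to make P1 indifferent between A and B
P1 chooses p to make P2 indifferent between X and Y
Mixed NE: P1 plays (A: 0.8462, B: 0.1538), P2 plays (X: 0.4167, Y: 0.5833)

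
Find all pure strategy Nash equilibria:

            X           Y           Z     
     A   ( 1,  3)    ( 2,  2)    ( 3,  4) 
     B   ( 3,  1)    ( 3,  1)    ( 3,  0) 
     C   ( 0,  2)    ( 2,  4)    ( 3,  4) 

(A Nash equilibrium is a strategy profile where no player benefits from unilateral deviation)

Nash equilibrium: (A, Z), (B, X), (B, Y), (C, Z)

Work:
Best responses:
  P1 vs X: payoffs [1, 3, 0] → best response B (payoff 3)
  P1 vs Y: payoffs [2, 3, 2] → best response B (payoff 3)
  P1 vs Z: payoffs [3, 3, 3] → best response A/B/C (payoff 3)
  P2 vs A: payoffs [3, 2, 4] → best response Z (payoff 4)
  P2 vs B: payoffs [1, 1, 0] → best response X/Y (payoff 1)
  P2 vs C: payoffs [2, 4, 4] → best response Y/Z (payoff 4)
Mutual best responses: (A,Z), (B,X), (B,Y), (C,Z) → Nash equilibria.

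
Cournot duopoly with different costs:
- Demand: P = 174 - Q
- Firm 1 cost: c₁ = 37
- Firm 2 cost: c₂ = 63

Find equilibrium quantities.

q₁* = 54.33, q₂* = 28.33

Work:
Reaction: q₁ = (174 - 37 - q₂)/2
Reaction: q₂ = (174 - 63 - q₁)/2
Solve simultaneously:
q₁* = (174 - 2×37 + 63)/3 = 54.33
q₂* = (174 - 2×63 + 37)/3 = 28.33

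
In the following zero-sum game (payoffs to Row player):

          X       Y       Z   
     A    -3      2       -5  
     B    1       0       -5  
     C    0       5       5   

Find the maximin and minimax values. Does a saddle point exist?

Maximin = 0, Minimax = 1, Saddle: False

Work:
Row minimums: [-5, -5, 0] → maximin = 0
Column maximums: [1, 5, 5] → minimax = 1
No saddle point (maximin ≠ minimax). Mixed strategy needed.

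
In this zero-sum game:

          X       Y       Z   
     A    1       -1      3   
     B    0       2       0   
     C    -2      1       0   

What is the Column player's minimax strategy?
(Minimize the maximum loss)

Column should play X, value = 1

Work:
Column player minimizes Row's maximum payoff:
Column X: max payoff to Row = 1
Column Y: max payoff to Row = 2
Column Z: max payoff to Row = 3
Minimum is 1, achieved by column X.
Minimax strategy: X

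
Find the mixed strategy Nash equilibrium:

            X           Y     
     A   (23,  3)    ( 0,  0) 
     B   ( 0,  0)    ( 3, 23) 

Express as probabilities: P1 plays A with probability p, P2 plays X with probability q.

p = 0.8846, q = 0.1154

Work:
Find probabilities that make opponent indifferent:
P2 chooses q to make P1 indifferent between A and B
P1 chooses p to make P2 indifferent between X and Y
Mixed NE: P1 plays (A: 0.8846, B: 0.1154), P2 plays (X: 0.1154, Y: 0.8846)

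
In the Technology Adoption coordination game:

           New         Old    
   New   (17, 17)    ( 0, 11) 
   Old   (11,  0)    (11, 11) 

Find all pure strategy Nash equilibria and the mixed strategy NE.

Pure NE: (New, New) and (Old, Old); Mixed NE: p = 0.6471, q = 0.6471

Work:
Check pure NE:
(New, New): (17, 17) - no unilateral deviation beneficial
(Old, Old): (11, 11) - no unilateral deviation beneficial
Mixed NE: P1 plays New with p = 0.6471, P2 plays New with q = 0.6471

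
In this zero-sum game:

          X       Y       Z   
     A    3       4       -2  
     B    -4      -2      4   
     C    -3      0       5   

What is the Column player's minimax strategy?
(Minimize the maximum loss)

Column should play X, value = 3

Work:
Column player minimizes Row's maximum payoff:
Column X: max payoff to Row = 3
Column Y: max payoff to Row = 4
Column Z: max payoff to Row = 5
Minimum is 3, achieved by column X.
Minimax strategy: X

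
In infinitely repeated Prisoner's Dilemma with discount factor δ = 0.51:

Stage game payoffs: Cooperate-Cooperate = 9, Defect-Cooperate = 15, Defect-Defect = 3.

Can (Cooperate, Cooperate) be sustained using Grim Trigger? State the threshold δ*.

δ* = 0.5; since δ = 0.51 ≥ 0.5, cooperation can be sustained

Work:
For Grim Trigger:
Cooperate forever: 9/(1-δ)
Defect then punished: 15 + 3·δ/(1-δ)
Need: 9/(1-δ) ≥ 15 + 3·δ/(1-δ)
Solving: δ ≥ (T-R)/(T-P) = (15-9)/(15-3) = 0.5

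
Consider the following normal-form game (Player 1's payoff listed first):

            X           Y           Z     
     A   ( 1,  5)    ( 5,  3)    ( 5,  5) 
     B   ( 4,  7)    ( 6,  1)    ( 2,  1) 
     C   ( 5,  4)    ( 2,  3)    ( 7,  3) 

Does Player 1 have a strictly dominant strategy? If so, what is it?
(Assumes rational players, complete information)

No strictly dominant strategy exists for Player 1

Work:
A strategy strictly dominates another if it gives a strictly higher payoff against every opponent action. Compare each pair of P1's strategies column-by-column:
  A vs B: [1 vs 4, 5 vs 6, 5 vs 2] → A does not strictly dominate B (column X: 1 ≤ 4)
  A vs C: [1 vs 5, 5 vs 2, 5 vs 7] → A does not strictly dominate C (column X: 1 ≤ 5)
  B vs A: [4 vs 1, 6 vs 5, 2 vs 5] → B does not strictly dominate A (column Z: 2 ≤ 5)
  B vs C: [4 vs 5, 6 vs 2, 2 vs 7] → B does not strictly dominate C (column X: 4 ≤ 5)
  C vs A: [5 vs 1, 2 vs 5, 7 vs 5] → C does not strictly dominate A (column Y: 2 ≤ 5)
  C vs B: [5 vs 4, 2 vs 6, 7 vs 2] → C does not strictly dominate B (column Y: 2 ≤ 6)
No single strategy strictly dominates all others → no strictly dominant strategy.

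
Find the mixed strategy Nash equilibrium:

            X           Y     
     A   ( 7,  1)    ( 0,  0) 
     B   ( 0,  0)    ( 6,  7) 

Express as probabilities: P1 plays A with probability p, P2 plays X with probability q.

p = 0.875, q = 0.4615

Work:
Find probabilities that make opponent indifferent:
P2 chooses q to make P1 indifferent between A and B
P1 chooses p to make P2 indifferent between X and Y
Mixed NE: P1 plays (A: 0.875, B: 0.125), P2 plays (X: 0.4615, Y: 0.5385)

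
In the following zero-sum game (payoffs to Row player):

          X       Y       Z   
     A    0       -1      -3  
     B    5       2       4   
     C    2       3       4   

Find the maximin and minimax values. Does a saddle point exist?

Maximin = 2, Minimax = 3, Saddle: False

Work:
Row minimums: [-3, 2, 2] → maximin = 2
Column maximums: [5, 3, 4] → minimax = 3
No saddle point (maximin ≠ minimax). Mixed strategy needed.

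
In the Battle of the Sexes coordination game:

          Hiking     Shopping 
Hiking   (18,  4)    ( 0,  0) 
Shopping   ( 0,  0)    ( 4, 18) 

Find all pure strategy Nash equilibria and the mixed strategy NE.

Pure NE: (Hiking, Hiking) and (Shopping, Shopping); Mixed NE: p = 0.8182, q = 0.1818

Work:
Check pure NE:
(Hiking, Hiking): (18, 4) - no unilateral deviation beneficial
(Shopping, Shopping): (4, 18) - no unilateral deviation beneficial
Mixed NE: P1 plays Hiking with p = 0.8182, P2 plays Hiking with q = 0.1818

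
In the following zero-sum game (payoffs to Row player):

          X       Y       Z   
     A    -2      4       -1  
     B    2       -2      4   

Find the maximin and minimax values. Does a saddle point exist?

Maximin = -2, Minimax = 2, Saddle: False

Work:
Row minimums: [-2, -2] → maximin = -2
Column maximums: [2, 4, 4] → minimax = 2
No saddle point (maximin ≠ minimax). Mixed strategy needed.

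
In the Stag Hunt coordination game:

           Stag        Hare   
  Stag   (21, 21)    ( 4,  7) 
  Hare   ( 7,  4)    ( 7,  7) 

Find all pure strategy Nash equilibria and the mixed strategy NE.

Pure NE: (Stag, Stag) and (Hare, Hare); Mixed NE: p = 0.1765, q = 0.1765

Work:
Check pure NE:
(Stag, Stag): (21, 21) - no unilateral deviation beneficial
(Hare, Hare): (7, 7) - no unilateral deviation beneficial
Mixed NE: P1 plays Stag with p = 0.1765, P2 plays Stag with q = 0.1765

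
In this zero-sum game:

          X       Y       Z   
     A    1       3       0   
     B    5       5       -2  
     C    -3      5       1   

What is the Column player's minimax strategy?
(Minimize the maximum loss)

Column should play Z, value = 1

Work:
Column player minimizes Row's maximum payoff:
Column X: max payoff to Row = 5
Column Y: max payoff to Row = 5
Column Z: max payoff to Row = 1
Minimum is 1, achieved by column Z.
Minimax strategy: Z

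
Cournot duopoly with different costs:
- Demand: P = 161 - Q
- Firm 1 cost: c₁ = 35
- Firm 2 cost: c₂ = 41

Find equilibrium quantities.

q₁* = 44.0, q₂* = 38.0

Work:
Reaction: q₁ = (161 - 35 - q₂)/2
Reaction: q₂ = (161 - 41 - q₁)/2
Solve simultaneously:
q₁* = (161 - 2×35 + 41)/3 = 44.0
q₂* = (161 - 2×41 + 35)/3 = 38.0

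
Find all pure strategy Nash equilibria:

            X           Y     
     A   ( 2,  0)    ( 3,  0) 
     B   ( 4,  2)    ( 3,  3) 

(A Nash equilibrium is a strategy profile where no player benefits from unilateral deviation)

Nash equilibrium: (A, Y), (B, Y)

Work:
Best responses:
  P1 vs X: payoffs [2, 4] → best response B (payoff 4)
  P1 vs Y: payoffs [3, 3] → best response A/B (payoff 3)
  P2 vs A: payoffs [0, 0] → best response X/Y (payoff 0)
  P2 vs B: payoffs [2, 3] → best response Y (payoff 3)
Mutual best responses: (A,Y), (B,Y) → Nash equilibria.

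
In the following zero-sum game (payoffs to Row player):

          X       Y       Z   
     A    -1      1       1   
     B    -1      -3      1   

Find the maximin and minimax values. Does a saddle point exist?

Maximin = -1, Minimax = -1, Saddle: True

Work:
Row minimums: [-1, -3] → maximin = -1
Column maximums: [-1, 1, 1] → minimax = -1
Saddle point exists! Game value = -1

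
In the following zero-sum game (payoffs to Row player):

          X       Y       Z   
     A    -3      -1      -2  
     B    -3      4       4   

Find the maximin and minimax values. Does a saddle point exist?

Maximin = -3, Minimax = -3, Saddle: True

Work:
Row minimums: [-3, -3] → maximin = -3
Column maximums: [-3, 4, 4] → minimax = -3
Saddle point exists! Game value = -3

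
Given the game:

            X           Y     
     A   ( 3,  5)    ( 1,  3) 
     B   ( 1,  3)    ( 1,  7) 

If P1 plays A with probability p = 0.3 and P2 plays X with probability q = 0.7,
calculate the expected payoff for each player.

E[P1] = 1.42, E[P2] = 4.26

Work:
E[P1] = p·q·π₁(A,X) + p·(1-q)·π₁(A,Y) + (1-p)·q·π₁(B,X) + (1-p)·(1-q)·π₁(B,Y)
= 0.3·0.7·3 + 0.3·0.3·1 + 0.7·0.7·1 + 0.7·0.3·1
= 1.42

E[P2] = 4.26 (similar calculation)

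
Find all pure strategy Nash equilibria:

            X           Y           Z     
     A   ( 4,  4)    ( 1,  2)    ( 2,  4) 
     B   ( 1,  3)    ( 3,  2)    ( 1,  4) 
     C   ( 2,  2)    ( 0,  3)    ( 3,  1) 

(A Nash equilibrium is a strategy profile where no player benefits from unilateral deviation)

Nash equilibrium: (A, X)

Work:
Best responses:
  P1 vs X: payoffs [4, 1, 2] → best response A (payoff 4)
  P1 vs Y: payoffs [1, 3, 0] → best response B (payoff 3)
  P1 vs Z: payoffs [2, 1, 3] → best response C (payoff 3)
  P2 vs A: payoffs [4, 2, 4] → best response X/Z (payoff 4)
  P2 vs B: payoffs [3, 2, 4] → best response Z (payoff 4)
  P2 vs C: payoffs [2, 3, 1] → best response Y (payoff 3)
Mutual best responses: (A,X) → Nash equilibria.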